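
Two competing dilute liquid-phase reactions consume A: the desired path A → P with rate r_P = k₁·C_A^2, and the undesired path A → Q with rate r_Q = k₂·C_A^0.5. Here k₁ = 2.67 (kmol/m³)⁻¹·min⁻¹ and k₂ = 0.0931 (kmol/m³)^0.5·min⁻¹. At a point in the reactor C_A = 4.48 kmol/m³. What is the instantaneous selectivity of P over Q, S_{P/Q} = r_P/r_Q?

272

S_{P/Q} = r_P/r_Q = (k₁·C_A^2)/(k₂·C_A^0.5) = (k₁/k₂)·C_A^1.5.
= (2.67×4.480^2) / (0.0931×4.480^0.5) = 53.59/0.1971 = 272.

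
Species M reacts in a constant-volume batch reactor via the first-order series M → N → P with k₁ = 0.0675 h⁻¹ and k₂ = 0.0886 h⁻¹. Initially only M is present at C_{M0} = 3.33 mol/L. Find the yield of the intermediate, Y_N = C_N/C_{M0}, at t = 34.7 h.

0.160

The intermediate concentration in a first-order A→B→C sequence is C_N = k₁C_{M0}(e^(−k₁t) − e^(−k₂t))/(k₂−k₁).
e^(−k₁t) = e^(−0.0675×34.7) = e^(−2.342) = 0.09611; e^(−k₂t) = e^(−3.074) = 0.04622.
C_N = 0.0675×3.33/(0.0886−0.0675) × (0.09611−0.04622) = 10.65×0.04989 = 0.5315 mol/L.
Y_N = C_N/C_{M0} = 0.5315/3.33 = 0.160.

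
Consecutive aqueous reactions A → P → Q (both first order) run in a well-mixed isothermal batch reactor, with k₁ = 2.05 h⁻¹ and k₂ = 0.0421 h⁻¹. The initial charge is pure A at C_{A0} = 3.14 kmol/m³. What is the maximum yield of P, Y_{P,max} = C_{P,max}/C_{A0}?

At the optimum, C_{P,max}/C_{A0} = (k₁/k₂)^[k₂/(k₂−k₁)].
= (2.05/0.0421)^(0.0421/(0.0421−2.05)) = (48.69)^(-0.02097) = 0.9218.

0.922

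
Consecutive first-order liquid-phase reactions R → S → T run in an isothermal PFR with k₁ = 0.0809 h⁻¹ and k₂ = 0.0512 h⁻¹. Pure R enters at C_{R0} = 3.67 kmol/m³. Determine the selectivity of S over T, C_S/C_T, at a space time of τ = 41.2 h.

Solving the coupled first-order balances gives C_S(τ) = [k₁/(k₂−k₁)]·C_{R0}·(e^(−k₁τ) − e^(−k₂τ)).
e^(−k₁τ) = e^(−0.0809×41.2) = e^(−3.333) = 0.03568; e^(−k₂τ) = e^(−2.109) = 0.1213.
C_S = 0.0809×3.67/(0.0512−0.0809) × (0.03568−0.1213) = (-9.997)×(-0.08562) = 0.8559 kmol/m³.
C_R = C_{R0}e^(−k₁τ) = 0.1310 kmol/m³, so C_T = C_{R0}−C_R−C_S = 2.683 kmol/m³; C_S/C_T = 0.319.

0.319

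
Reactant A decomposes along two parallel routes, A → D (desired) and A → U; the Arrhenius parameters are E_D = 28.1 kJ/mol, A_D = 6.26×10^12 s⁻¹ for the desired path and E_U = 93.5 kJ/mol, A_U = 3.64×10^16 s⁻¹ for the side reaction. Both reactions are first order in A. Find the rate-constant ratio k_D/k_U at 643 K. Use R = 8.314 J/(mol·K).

35.4

With equal orders, S_{D/U} = k_D/k_U = (A_D/A_U)·exp[(E_U−E_D)/(RT)].
(E_U−E_D)/(RT) = (93.5−28.1)×10³/(8.314×643) = 65400/5346 = 12.23.
k_D/k_U = (6.26×10^12/3.64×10^16)·exp(12.23) = 1.720×10^-4 × 2.056×10^5 = 35.4.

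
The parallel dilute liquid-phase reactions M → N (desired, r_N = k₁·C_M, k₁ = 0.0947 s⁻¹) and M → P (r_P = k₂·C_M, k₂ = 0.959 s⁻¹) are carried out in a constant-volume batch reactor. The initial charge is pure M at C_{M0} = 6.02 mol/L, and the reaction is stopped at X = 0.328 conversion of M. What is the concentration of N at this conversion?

C_M = C_{M0}(1−X) = 4.045 mol/L.
Both paths are first order in M, so the instantaneous fraction to N is constant: dC_N/d(−C_M) = k₁/(k₁+k₂) = 0.08987.
C_N = 0.08987·(C_{M0}−C_M) = 0.08987×1.975 = 0.177 mol/L.

0.177 mol/L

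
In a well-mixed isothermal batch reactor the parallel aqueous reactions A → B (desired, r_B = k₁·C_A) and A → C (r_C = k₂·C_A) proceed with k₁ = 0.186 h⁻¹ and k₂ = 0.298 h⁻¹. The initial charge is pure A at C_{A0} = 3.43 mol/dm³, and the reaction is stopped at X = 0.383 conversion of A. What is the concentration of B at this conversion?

0.505 mol/dm³

C_A = C_{A0}(1−X) = 2.116 mol/dm³.
Both paths are first order in A, so the instantaneous fraction to B is constant: dC_B/d(−C_A) = k₁/(k₁+k₂) = 0.3843.
C_B = 0.3843·(C_{A0}−C_A) = 0.3843×1.314 = 0.505 mol/dm³.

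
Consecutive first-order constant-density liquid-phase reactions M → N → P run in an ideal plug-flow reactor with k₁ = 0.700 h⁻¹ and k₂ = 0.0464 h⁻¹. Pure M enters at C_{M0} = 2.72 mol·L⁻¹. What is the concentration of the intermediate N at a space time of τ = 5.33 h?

Solving the coupled first-order balances gives C_N(τ) = [k₁/(k₂−k₁)]·C_{M0}·(e^(−k₁τ) − e^(−k₂τ)).
e^(−k₁τ) = e^(−0.700×5.33) = e^(−3.731) = 0.02397; e^(−k₂τ) = e^(−0.2473) = 0.7809.
C_N = 0.700×2.72/(0.0464−0.700) × (0.02397−0.7809) = (-2.913)×(-0.7569) = 2.205 mol·L⁻¹.

2.21 mol·L⁻¹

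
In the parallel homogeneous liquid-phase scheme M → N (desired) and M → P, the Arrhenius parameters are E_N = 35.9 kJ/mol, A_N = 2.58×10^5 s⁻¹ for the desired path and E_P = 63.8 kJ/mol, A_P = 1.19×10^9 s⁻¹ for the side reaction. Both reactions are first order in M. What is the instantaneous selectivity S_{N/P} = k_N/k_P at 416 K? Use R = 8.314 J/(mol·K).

0.691

With equal orders, S_{N/P} = k_N/k_P = (A_N/A_P)·exp[(E_P−E_N)/(RT)].
(E_P−E_N)/(RT) = (63.8−35.9)×10³/(8.314×416) = 27900/3459 = 8.067.
k_N/k_P = (2.58×10^5/1.19×10^9)·exp(8.067) = 2.168×10^-4 × 3187 = 0.691.
Since E_N < E_P, lowering the temperature improves selectivity toward N.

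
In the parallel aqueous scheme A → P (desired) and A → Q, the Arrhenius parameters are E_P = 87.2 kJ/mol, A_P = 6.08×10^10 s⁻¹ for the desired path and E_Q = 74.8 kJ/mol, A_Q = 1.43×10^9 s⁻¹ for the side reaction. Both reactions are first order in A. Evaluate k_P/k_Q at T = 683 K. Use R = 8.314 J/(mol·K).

k_P/k_Q = (A_P/A_Q)·exp[−(E_P−E_Q)/(RT)] = (A_P/A_Q)·exp[(E_Q−E_P)/(RT)].
(E_Q−E_P)/(RT) = (74.8−87.2)×10³/(8.314×683) = -12400/5678 = -2.184.
k_P/k_Q = (6.08×10^10/1.43×10^9)·exp(-2.184) = 42.52 × 0.1126 = 4.79.

4.79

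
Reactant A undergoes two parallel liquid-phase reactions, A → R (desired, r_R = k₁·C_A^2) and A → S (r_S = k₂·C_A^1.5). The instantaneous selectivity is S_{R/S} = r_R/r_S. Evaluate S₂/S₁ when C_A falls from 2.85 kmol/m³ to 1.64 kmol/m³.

S_{R/S} = (k₁/k₂)·C_A^0.5, so S₂/S₁ = (C_{A,2}/C_{A,1})^0.5.
= (1.64/2.85)^0.5 = (0.5754)^0.5 = 0.759.
Selectivity toward R falls as C_A falls — high-concentration operation is favoured.

0.759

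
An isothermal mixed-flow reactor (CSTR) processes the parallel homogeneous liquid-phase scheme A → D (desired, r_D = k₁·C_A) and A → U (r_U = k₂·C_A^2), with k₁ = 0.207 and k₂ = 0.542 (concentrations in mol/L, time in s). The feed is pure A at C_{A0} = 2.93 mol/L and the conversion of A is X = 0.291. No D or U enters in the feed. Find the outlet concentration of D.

0.132 mol/L

Exit C_A = C_{A0}(1−X) = 2.93×0.709 = 2.077 mol/L.
Rates in a CSTR are evaluated at the outlet concentration: r_D = 0.207×2.077 = 0.4300, r_U = 0.542×2.077^2 = 2.339.
Fraction of consumed A going to D: r_D/(r_D+r_U) = 0.1553.
C_D = 0.1553·C_{A0}·X = 0.1553×2.93×0.291 = 0.132 mol/L.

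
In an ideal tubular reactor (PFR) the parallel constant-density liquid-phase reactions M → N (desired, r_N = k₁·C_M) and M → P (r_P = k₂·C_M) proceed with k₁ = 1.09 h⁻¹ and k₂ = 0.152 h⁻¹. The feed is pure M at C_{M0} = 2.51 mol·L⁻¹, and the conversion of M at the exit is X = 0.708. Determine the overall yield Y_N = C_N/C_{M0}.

C_M = C_{M0}(1−X) = 0.7329 mol·L⁻¹.
Both paths are first order in M, so the instantaneous fraction to N is constant: dC_N/d(−C_M) = k₁/(k₁+k₂) = 0.8776.
C_N = 0.8776·(C_{M0}−C_M) = 0.8776×1.777 = 1.56 mol·L⁻¹.
Y_N = C_N/C_{M0} = 1.560/2.51 = 0.621.

0.621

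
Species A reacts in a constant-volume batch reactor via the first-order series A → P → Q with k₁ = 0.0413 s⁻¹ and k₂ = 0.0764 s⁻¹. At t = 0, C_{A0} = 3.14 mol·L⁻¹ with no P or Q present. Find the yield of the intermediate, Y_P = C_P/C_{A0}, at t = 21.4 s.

Solving the coupled first-order balances gives C_P(t) = [k₁/(k₂−k₁)]·C_{A0}·(e^(−k₁t) − e^(−k₂t)).
e^(−k₁t) = e^(−0.0413×21.4) = e^(−0.8838) = 0.4132; e^(−k₂t) = e^(−1.635) = 0.1950.
C_P = 0.0413×3.14/(0.0764−0.0413) × (0.4132−0.1950) = 3.695×0.2182 = 0.8063 mol·L⁻¹.
Y_P = C_P/C_{A0} = 0.8063/3.14 = 0.257.

0.257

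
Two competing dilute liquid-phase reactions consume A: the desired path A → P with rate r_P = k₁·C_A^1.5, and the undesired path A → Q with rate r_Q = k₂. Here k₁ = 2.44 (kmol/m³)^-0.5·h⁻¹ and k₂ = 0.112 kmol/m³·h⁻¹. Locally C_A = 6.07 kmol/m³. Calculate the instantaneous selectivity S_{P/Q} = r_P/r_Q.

S_{P/Q} = r_P/r_Q = (k₁·C_A^1.5)/(k₂) = (k₁/k₂)·C_A^1.5.
= (2.44×6.070^1.5) / (0.112) = 36.49/0.1120 = 326.
Since the desired path is higher order in A, keeping C_A high (PFR or concentrated feed) favours P.

326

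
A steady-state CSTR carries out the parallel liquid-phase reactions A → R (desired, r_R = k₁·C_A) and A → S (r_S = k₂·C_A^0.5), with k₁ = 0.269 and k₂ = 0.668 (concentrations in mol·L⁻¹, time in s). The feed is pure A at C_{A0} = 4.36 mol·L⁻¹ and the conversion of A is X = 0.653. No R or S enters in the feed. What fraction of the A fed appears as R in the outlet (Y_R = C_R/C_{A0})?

Exit C_A = C_{A0}(1−X) = 4.36×0.347 = 1.513 mol·L⁻¹.
Rates in a CSTR are evaluated at the outlet concentration: r_R = 0.269×1.513 = 0.4070, r_S = 0.668×1.513^0.5 = 0.8216.
Fraction of consumed A going to R: r_R/(r_R+r_S) = 0.3312.
C_R = 0.3312·C_{A0}·X = 0.3312×4.36×0.653 = 0.943 mol·L⁻¹; Y_R = C_R/C_{A0} = 0.216.

0.216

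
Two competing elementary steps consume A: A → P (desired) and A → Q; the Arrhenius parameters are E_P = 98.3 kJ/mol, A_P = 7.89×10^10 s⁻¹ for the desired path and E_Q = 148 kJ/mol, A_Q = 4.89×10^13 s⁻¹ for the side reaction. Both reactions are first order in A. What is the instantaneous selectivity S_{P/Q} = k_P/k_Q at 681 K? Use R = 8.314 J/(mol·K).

k_P/k_Q = (A_P/A_Q)·exp[−(E_P−E_Q)/(RT)] = (A_P/A_Q)·exp[(E_Q−E_P)/(RT)].
(E_Q−E_P)/(RT) = (148−98.3)×10³/(8.314×681) = 49700/5662 = 8.778.
k_P/k_Q = (7.89×10^10/4.89×10^13)·exp(8.778) = 0.001613 × 6490 = 10.5.
Since E_P < E_Q, lowering the temperature improves selectivity toward P.

10.5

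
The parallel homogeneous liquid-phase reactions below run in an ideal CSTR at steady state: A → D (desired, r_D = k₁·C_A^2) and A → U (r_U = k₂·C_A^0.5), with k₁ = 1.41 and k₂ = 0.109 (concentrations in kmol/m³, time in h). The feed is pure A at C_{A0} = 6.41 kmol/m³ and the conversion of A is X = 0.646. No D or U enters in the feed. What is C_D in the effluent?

4.05 kmol/m³

Exit C_A = C_{A0}(1−X) = 6.41×0.354 = 2.269 kmol/m³.
In a CSTR the entire volume is at exit conditions, so r_D = 1.41×2.269^2 = 7.260 and r_U = 0.109×2.269^0.5 = 0.1642.
Fraction of consumed A going to D: r_D/(r_D+r_U) = 0.9779.
C_D = 0.9779·C_{A0}·X = 0.9779×6.41×0.646 = 4.05 kmol/m³.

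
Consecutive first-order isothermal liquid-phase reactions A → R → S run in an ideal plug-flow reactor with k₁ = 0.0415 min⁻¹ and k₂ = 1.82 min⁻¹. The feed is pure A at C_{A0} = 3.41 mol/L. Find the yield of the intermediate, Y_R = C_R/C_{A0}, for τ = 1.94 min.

0.0208

Solving the coupled first-order balances gives C_R(τ) = [k₁/(k₂−k₁)]·C_{A0}·(e^(−k₁τ) − e^(−k₂τ)).
e^(−k₁τ) = e^(−0.0415×1.94) = e^(−0.08051) = 0.9226; e^(−k₂τ) = e^(−3.531) = 0.02928.
C_R = 0.0415×3.41/(1.82−0.0415) × (0.9226−0.02928) = 0.07957×0.8934 = 0.07108 mol/L.
Y_R = C_R/C_{A0} = 0.07108/3.41 = 0.0208.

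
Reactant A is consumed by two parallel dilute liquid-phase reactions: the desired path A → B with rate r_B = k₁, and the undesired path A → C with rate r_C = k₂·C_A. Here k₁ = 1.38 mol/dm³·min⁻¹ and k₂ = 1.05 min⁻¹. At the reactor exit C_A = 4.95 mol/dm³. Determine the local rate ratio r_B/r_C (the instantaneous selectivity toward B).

S_{B/C} = r_B/r_C = (k₁)/(k₂·C_A) = (k₁/k₂)·C_A⁻¹.
= (1.38) / (1.05×4.950) = 1.380/5.198 = 0.266.
The undesired path is higher order in A, so low C_A (CSTR or dilute feed) favours B.

0.266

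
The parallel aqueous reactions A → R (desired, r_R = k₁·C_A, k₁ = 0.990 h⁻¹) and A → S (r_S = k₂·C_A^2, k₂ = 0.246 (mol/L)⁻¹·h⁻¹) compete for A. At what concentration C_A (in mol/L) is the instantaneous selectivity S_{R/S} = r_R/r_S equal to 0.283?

S_{R/S} = (k₁/k₂)·C_A⁻¹ ⇒ C_A = (S·k₂/k₁)^(-1).
= (0.283×0.246/0.990)^(-1) = (0.07032)^(-1) = 14.2 mol/L.

14.2 mol/L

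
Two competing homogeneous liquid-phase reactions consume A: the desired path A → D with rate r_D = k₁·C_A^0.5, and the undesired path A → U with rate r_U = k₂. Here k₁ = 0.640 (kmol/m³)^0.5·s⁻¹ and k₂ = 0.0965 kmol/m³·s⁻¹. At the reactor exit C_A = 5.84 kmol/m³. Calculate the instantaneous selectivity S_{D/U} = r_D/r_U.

16.0

S_{D/U} = r_D/r_U = (k₁·C_A^0.5)/(k₂) = (k₁/k₂)·C_A^0.5.
= (0.640×5.840^0.5) / (0.0965) = 1.547/0.09650 = 16.0.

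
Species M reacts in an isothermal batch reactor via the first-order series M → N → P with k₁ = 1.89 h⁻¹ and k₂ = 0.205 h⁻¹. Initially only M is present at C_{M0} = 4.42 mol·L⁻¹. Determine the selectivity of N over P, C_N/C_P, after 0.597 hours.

13.4

Solving the coupled first-order balances gives C_N(t) = [k₁/(k₂−k₁)]·C_{M0}·(e^(−k₁t) − e^(−k₂t)).
e^(−k₁t) = e^(−1.89×0.597) = e^(−1.128) = 0.3236; e^(−k₂t) = e^(−0.1224) = 0.8848.
C_N = 1.89×4.42/(0.205−1.89) × (0.3236−0.8848) = (-4.958)×(-0.5612) = 2.782 mol·L⁻¹.
C_M = C_{M0}e^(−k₁t) = 1.430 mol·L⁻¹, so C_P = C_{M0}−C_M−C_N = 0.2073 mol·L⁻¹; C_N/C_P = 13.4.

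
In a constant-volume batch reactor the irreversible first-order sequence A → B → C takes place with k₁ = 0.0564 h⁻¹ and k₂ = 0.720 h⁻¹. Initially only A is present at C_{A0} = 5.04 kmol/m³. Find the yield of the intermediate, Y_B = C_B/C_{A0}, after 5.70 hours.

Solving the coupled first-order balances gives C_B(t) = [k₁/(k₂−k₁)]·C_{A0}·(e^(−k₁t) − e^(−k₂t)).
e^(−k₁t) = e^(−0.0564×5.70) = e^(−0.3215) = 0.7251; e^(−k₂t) = e^(−4.104) = 0.01651.
C_B = 0.0564×5.04/(0.720−0.0564) × (0.7251−0.01651) = 0.4284×0.7086 = 0.3035 kmol/m³.
Y_B = C_B/C_{A0} = 0.3035/5.04 = 0.0602.

0.0602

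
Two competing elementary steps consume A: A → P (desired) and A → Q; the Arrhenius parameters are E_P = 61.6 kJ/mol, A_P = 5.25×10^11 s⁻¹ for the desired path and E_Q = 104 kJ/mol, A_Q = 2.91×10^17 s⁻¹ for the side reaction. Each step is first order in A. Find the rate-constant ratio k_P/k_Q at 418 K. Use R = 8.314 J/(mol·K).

0.359

Since both paths have the same order in A, the concentration cancels and S_{P/Q} = k_P/k_Q = (A_P/A_Q)·exp[(E_Q−E_P)/(RT)].
(E_Q−E_P)/(RT) = (104−61.6)×10³/(8.314×418) = 42400/3475 = 12.20.
k_P/k_Q = (5.25×10^11/2.91×10^17)·exp(12.20) = 1.804×10^-6 × 1.989×10^5 = 0.359.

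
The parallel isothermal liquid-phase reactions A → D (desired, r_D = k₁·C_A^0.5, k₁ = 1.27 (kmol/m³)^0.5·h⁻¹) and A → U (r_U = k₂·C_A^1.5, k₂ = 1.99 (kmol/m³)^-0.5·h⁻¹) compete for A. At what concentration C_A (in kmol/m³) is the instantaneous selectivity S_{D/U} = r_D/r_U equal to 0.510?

S_{D/U} = (k₁/k₂)·C_A⁻¹ ⇒ C_A = (S·k₂/k₁)^(-1).
= (0.510×1.99/1.27)^(-1) = (0.7991)^(-1) = 1.25 kmol/m³.

1.25 kmol/m³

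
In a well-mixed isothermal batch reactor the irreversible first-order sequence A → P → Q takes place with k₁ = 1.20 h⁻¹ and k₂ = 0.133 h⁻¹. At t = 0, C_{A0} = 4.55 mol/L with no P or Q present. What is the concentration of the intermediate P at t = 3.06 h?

3.28 mol/L

The intermediate concentration in a first-order A→B→C sequence is C_P = k₁C_{A0}(e^(−k₁t) − e^(−k₂t))/(k₂−k₁).
e^(−k₁t) = e^(−1.20×3.06) = e^(−3.672) = 0.02543; e^(−k₂t) = e^(−0.4070) = 0.6657.
C_P = 1.20×4.55/(0.133−1.20) × (0.02543−0.6657) = (-5.117)×(-0.6402) = 3.276 mol/L.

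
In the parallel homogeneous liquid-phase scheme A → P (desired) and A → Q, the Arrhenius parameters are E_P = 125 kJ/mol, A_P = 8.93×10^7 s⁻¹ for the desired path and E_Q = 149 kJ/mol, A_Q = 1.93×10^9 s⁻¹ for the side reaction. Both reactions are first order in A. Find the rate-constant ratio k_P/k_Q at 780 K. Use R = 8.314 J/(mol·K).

k_P/k_Q = (A_P/A_Q)·exp[−(E_P−E_Q)/(RT)] = (A_P/A_Q)·exp[(E_Q−E_P)/(RT)].
(E_Q−E_P)/(RT) = (149−125)×10³/(8.314×780) = 24000/6485 = 3.701.
k_P/k_Q = (8.93×10^7/1.93×10^9)·exp(3.701) = 0.04627 × 40.48 = 1.87.
Since E_P < E_Q, lowering the temperature improves selectivity toward P.

1.87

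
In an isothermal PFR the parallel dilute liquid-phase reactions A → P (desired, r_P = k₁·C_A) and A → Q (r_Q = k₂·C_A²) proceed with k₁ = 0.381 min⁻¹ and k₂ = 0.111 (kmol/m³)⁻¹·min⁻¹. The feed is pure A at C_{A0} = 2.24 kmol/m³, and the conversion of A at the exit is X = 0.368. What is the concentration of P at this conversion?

C_A = C_{A0}(1−X) = 1.416 kmol/m³.
Along a PFR/batch, dC_P/dC_A = −r_P/(r_P+r_Q) = −k₁/(k₁+k₂·C_A).
Integrating from C_{A0} to C_A: C_P = (0.381/0.111)·ln[(0.381+0.111·2.24)/(0.381+0.111·1.42)] = 3.432·ln(0.6296/0.5381) = 0.5390 kmol/m³.

0.539 kmol/m³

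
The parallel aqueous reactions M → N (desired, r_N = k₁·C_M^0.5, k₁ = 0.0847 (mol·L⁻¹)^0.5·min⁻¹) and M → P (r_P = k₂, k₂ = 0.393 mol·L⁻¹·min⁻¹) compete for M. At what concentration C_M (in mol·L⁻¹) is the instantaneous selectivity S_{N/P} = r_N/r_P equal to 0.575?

S_{N/P} = (k₁/k₂)·C_M^0.5 ⇒ C_M = (S·k₂/k₁)^(2).
= (0.575×0.393/0.0847)^(2) = (2.668)^(2) = 7.12 mol·L⁻¹.

7.12 mol·L⁻¹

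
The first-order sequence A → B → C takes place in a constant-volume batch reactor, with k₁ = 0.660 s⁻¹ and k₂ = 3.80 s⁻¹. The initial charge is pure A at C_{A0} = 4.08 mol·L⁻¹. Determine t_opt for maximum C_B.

Setting dC_B/dt = 0 gives t_opt = ln(k₂/k₁)/(k₂−k₁).
= ln(3.80/0.660)/(3.80−0.660) = ln(5.758)/3.140 = 1.751/3.140 = 0.557 s.

0.557 s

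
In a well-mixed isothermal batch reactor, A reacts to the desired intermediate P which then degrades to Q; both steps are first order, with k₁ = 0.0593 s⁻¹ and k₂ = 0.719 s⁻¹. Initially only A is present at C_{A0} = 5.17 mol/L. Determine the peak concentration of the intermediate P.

0.341 mol/L

For a first-order series the maximum intermediate yield is C_{P,max}/C_{A0} = (k₁/k₂)^[k₂/(k₂−k₁)].
= (0.0593/0.719)^(0.719/(0.719−0.0593)) = (0.08248)^(1.090) = 0.06590.
C_{P,max} = 0.06590×5.17 = 0.341 mol/L.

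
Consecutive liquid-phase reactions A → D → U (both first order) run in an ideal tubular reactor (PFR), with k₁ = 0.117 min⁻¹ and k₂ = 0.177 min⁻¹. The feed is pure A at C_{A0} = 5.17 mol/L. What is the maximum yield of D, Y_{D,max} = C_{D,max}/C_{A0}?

0.295

At the optimum, C_{D,max}/C_{A0} = (k₁/k₂)^[k₂/(k₂−k₁)].
= (0.117/0.177)^(0.177/(0.177−0.117)) = (0.6610)^(2.950) = 0.2949.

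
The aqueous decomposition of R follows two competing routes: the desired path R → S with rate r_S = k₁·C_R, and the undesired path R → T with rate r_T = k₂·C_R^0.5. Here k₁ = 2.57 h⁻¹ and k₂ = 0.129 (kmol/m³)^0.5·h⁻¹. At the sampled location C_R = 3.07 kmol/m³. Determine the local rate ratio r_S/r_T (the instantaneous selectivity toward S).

34.9

S_{S/T} = r_S/r_T = (k₁·C_R)/(k₂·C_R^0.5) = (k₁/k₂)·C_R^0.5.
= (2.57×3.070) / (0.129×3.070^0.5) = 7.890/0.2260 = 34.9.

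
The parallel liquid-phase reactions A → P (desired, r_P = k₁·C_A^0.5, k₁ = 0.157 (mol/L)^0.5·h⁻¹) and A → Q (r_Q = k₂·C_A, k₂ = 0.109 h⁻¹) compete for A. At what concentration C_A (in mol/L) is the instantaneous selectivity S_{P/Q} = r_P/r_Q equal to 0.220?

42.9 mol/L

S_{P/Q} = (k₁/k₂)·C_A^-0.5 ⇒ C_A = (S·k₂/k₁)^(-2).
= (0.220×0.109/0.157)^(-2) = (0.1527)^(-2) = 42.9 mol/L.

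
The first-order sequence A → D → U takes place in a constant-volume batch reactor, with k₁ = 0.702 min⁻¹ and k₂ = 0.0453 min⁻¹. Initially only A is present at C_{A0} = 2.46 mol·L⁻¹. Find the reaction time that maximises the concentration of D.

4.17 min

Setting dC_D/dt = 0 gives t_opt = ln(k₂/k₁)/(k₂−k₁).
= ln(0.0453/0.702)/(0.0453−0.702) = ln(0.06453)/-0.6567 = -2.741/-0.6567 = 4.17 min.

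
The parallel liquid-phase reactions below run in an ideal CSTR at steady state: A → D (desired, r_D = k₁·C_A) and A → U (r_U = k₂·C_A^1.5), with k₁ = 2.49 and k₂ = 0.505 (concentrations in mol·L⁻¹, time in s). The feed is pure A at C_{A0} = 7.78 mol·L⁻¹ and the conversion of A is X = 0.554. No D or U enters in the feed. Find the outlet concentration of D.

3.13 mol·L⁻¹

Exit C_A = C_{A0}(1−X) = 7.78×0.446 = 3.470 mol·L⁻¹.
In a CSTR the entire volume is at exit conditions, so r_D = 2.49×3.470 = 8.640 and r_U = 0.505×3.470^1.5 = 3.264.
Fraction of consumed A going to D: r_D/(r_D+r_U) = 0.7258.
C_D = 0.7258·C_{A0}·X = 0.7258×7.78×0.554 = 3.13 mol·L⁻¹.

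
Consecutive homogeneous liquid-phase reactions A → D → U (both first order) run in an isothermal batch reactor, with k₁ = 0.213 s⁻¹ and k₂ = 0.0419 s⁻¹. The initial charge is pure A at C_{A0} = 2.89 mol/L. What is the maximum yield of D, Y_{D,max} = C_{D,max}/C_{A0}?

0.672

For a first-order series the maximum intermediate yield is C_{D,max}/C_{A0} = (k₁/k₂)^[k₂/(k₂−k₁)].
= (0.213/0.0419)^(0.0419/(0.0419−0.213)) = (5.084)^(-0.2449) = 0.6715.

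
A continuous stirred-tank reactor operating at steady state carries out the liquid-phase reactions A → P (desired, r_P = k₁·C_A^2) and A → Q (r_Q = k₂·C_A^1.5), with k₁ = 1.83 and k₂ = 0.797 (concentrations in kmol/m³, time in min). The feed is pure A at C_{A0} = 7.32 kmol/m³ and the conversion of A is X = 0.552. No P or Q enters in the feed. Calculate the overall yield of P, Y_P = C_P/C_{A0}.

Exit C_A = C_{A0}(1−X) = 7.32×0.448 = 3.279 kmol/m³.
A CSTR operates uniformly at the exit composition, giving r_P = 19.68 and r_Q = 4.733 (each k·C_A^n at C_A = 3.279).
Fraction of consumed A going to P: r_P/(r_P+r_Q) = 0.8061.
C_P = 0.8061·C_{A0}·X = 0.8061×7.32×0.552 = 3.26 kmol/m³; Y_P = C_P/C_{A0} = 0.445.

0.445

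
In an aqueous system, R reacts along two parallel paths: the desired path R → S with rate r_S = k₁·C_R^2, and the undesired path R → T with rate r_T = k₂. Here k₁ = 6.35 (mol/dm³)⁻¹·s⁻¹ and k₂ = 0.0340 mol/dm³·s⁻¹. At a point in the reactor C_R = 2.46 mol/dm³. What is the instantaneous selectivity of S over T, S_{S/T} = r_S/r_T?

1130

S_{S/T} = r_S/r_T = (k₁·C_R^2)/(k₂) = (k₁/k₂)·C_R^2.
= (6.35×2.460^2) / (0.0340) = 38.43/0.03400 = 1130.
Since the desired path is higher order in R, keeping C_R high (PFR or concentrated feed) favours S.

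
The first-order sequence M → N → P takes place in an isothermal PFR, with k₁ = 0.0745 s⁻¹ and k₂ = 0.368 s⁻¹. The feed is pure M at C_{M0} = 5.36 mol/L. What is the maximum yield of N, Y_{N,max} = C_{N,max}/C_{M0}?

0.135

For a first-order series the maximum intermediate yield is C_{N,max}/C_{M0} = (k₁/k₂)^[k₂/(k₂−k₁)].
= (0.0745/0.368)^(0.368/(0.368−0.0745)) = (0.2024)^(1.254) = 0.1350.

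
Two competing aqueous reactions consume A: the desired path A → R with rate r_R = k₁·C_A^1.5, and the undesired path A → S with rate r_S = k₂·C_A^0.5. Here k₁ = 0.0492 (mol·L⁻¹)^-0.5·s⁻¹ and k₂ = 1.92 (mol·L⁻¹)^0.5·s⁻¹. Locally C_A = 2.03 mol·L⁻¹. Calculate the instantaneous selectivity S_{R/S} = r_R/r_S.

0.0520

S_{R/S} = r_R/r_S = (k₁·C_A^1.5)/(k₂·C_A^0.5) = (k₁/k₂)·C_A.
= (0.0492×2.030^1.5) / (1.92×2.030^0.5) = 0.1423/2.736 = 0.0520.
Since the desired path is higher order in A, keeping C_A high (PFR or concentrated feed) favours R.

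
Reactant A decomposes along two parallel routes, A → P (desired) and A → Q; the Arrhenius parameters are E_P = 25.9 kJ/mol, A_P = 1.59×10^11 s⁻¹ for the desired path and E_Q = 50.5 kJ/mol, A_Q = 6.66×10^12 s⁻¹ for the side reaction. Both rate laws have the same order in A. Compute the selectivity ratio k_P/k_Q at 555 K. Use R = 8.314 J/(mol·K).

Since both paths have the same order in A, the concentration cancels and S_{P/Q} = k_P/k_Q = (A_P/A_Q)·exp[(E_Q−E_P)/(RT)].
(E_Q−E_P)/(RT) = (50.5−25.9)×10³/(8.314×555) = 24600/4614 = 5.331.
k_P/k_Q = (1.59×10^11/6.66×10^12)·exp(5.331) = 0.02387 × 206.7 = 4.93.
Since E_P < E_Q, lowering the temperature improves selectivity toward P.

4.93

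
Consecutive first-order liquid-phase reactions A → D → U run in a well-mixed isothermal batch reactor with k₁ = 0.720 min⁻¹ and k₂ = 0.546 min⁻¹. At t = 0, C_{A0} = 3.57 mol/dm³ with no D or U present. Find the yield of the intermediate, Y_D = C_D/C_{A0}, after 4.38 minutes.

Solving the coupled first-order balances gives C_D(t) = [k₁/(k₂−k₁)]·C_{A0}·(e^(−k₁t) − e^(−k₂t)).
e^(−k₁t) = e^(−0.720×4.38) = e^(−3.154) = 0.04270; e^(−k₂t) = e^(−2.391) = 0.09149.
C_D = 0.720×3.57/(0.546−0.720) × (0.04270−0.09149) = (-14.77)×(-0.04880) = 0.7208 mol/dm³.
Y_D = C_D/C_{A0} = 0.7208/3.57 = 0.202.

0.202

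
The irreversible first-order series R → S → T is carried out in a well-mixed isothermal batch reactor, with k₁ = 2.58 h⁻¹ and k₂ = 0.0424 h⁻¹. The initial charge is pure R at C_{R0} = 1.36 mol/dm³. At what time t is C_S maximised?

Setting dC_S/dt = 0 gives t_opt = ln(k₂/k₁)/(k₂−k₁).
= ln(0.0424/2.58)/(0.0424−2.58) = ln(0.01643)/-2.538 = -4.108/-2.538 = 1.62 h.

1.62 h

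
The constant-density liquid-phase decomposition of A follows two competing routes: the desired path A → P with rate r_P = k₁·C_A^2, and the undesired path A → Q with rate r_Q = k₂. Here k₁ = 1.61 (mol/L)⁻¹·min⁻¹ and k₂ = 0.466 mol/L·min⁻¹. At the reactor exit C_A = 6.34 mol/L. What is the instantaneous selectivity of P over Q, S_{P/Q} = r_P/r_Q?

139

S_{P/Q} = r_P/r_Q = (k₁·C_A^2)/(k₂) = (k₁/k₂)·C_A^2.
= (1.61×6.340^2) / (0.466) = 64.71/0.4660 = 139.
Since the desired path is higher order in A, keeping C_A high (PFR or concentrated feed) favours P.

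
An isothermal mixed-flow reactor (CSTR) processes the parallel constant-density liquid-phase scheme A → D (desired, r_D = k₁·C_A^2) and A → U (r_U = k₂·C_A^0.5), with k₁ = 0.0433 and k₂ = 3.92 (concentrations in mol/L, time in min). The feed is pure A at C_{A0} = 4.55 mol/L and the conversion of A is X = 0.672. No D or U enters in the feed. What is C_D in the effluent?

0.0604 mol/L

Exit C_A = C_{A0}(1−X) = 4.55×0.328 = 1.492 mol/L.
A CSTR operates uniformly at the exit composition, giving r_D = 0.09644 and r_U = 4.789 (each k·C_A^n at C_A = 1.492).
Fraction of consumed A going to D: r_D/(r_D+r_U) = 0.01974.
C_D = 0.01974·C_{A0}·X = 0.01974×4.55×0.672 = 0.0604 mol/L.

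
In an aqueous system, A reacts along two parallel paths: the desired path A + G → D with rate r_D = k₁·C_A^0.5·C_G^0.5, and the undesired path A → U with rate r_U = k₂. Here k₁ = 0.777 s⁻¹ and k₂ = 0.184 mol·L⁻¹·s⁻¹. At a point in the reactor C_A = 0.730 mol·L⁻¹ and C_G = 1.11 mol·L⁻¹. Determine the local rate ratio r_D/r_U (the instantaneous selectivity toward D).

3.80

S_{D/U} = r_D/r_U = (k₁·C_A^0.5·C_G^0.5)/(k₂) = (k₁/k₂)·C_A^0.5·C_G^0.5.
= (0.777×0.7300^0.5×1.110^0.5) / (0.184) = 0.6994/0.1840 = 3.80.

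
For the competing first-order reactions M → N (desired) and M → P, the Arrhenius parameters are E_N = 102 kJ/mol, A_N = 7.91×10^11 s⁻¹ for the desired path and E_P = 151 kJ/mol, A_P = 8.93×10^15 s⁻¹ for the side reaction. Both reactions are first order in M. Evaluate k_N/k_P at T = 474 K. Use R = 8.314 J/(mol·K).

Since both paths have the same order in M, the concentration cancels and S_{N/P} = k_N/k_P = (A_N/A_P)·exp[(E_P−E_N)/(RT)].
(E_P−E_N)/(RT) = (151−102)×10³/(8.314×474) = 49000/3941 = 12.43.
k_N/k_P = (7.91×10^11/8.93×10^15)·exp(12.43) = 8.858×10^-5 × 2.512×10^5 = 22.2.
Since E_N < E_P, lowering the temperature improves selectivity toward N.

22.2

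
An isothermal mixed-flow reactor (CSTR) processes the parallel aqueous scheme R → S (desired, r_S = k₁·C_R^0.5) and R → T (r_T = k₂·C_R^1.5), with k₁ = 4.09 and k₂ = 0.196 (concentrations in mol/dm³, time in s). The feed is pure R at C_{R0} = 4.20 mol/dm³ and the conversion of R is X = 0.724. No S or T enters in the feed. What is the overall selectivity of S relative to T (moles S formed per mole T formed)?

18.0

Exit C_R = C_{R0}(1−X) = 4.20×0.276 = 1.159 mol/dm³.
A CSTR operates uniformly at the exit composition, giving r_S = 4.404 and r_T = 0.2446 (each k·C_R^n at C_R = 1.159).
Overall selectivity = C_S/C_T = r_Sτ/(r_Tτ) = r_S/r_T = 18.0.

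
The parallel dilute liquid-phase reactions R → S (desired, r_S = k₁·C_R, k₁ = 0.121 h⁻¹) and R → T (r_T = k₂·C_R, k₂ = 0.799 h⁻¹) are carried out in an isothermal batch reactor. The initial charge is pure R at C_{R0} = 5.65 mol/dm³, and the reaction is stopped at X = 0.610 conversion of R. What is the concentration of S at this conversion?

C_R = C_{R0}(1−X) = 2.204 mol/dm³.
Both paths are first order in R, so the instantaneous fraction to S is constant: dC_S/d(−C_R) = k₁/(k₁+k₂) = 0.1315.
C_S = 0.1315·(C_{R0}−C_R) = 0.1315×3.447 = 0.453 mol/dm³.

0.453 mol/dm³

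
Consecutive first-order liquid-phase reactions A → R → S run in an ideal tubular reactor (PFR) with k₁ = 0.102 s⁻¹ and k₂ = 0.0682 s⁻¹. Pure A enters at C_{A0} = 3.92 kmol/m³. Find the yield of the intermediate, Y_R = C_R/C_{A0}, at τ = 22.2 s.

The intermediate concentration in a first-order A→B→C sequence is C_R = k₁C_{A0}(e^(−k₁τ) − e^(−k₂τ))/(k₂−k₁).
e^(−k₁τ) = e^(−0.102×22.2) = e^(−2.264) = 0.1039; e^(−k₂τ) = e^(−1.514) = 0.2200.
C_R = 0.102×3.92/(0.0682−0.102) × (0.1039−0.2200) = (-11.83)×(-0.1161) = 1.374 kmol/m³.
Y_R = C_R/C_{A0} = 1.374/3.92 = 0.350.

0.350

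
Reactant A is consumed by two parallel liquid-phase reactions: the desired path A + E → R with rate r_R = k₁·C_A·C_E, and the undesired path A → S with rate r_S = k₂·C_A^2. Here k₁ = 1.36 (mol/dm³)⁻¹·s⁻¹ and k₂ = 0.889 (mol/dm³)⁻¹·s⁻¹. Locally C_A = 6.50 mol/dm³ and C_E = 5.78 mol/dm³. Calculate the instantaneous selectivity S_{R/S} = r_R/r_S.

S_{R/S} = r_R/r_S = (k₁·C_A·C_E)/(k₂·C_A^2) = (k₁/k₂)·C_A⁻¹·C_E.
= (1.36×6.500×5.780) / (0.889×6.500^2) = 51.10/37.56 = 1.36.

1.36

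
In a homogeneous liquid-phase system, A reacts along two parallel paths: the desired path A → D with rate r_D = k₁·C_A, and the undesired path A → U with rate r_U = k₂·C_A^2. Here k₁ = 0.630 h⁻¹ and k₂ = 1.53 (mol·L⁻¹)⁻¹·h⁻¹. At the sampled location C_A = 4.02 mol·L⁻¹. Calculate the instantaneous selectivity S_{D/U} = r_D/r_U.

S_{D/U} = r_D/r_U = (k₁·C_A)/(k₂·C_A^2) = (k₁/k₂)·C_A⁻¹.
= (0.630×4.020) / (1.53×4.020^2) = 2.533/24.73 = 0.102.
The undesired path is higher order in A, so low C_A (CSTR or dilute feed) favours D.

0.102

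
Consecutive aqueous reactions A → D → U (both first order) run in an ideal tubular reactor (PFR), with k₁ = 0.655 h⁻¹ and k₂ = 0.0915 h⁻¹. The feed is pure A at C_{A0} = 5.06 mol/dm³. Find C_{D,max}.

3.68 mol/dm³

Evaluating C_D at τ_opt = ln(k₂/k₁)/(k₂−k₁) gives C_{D,max}/C_{A0} = (k₁/k₂)^[k₂/(k₂−k₁)].
= (0.655/0.0915)^(0.0915/(0.0915−0.655)) = (7.158)^(-0.1624) = 0.7264.
C_{D,max} = 0.7264×5.06 = 3.68 mol/dm³.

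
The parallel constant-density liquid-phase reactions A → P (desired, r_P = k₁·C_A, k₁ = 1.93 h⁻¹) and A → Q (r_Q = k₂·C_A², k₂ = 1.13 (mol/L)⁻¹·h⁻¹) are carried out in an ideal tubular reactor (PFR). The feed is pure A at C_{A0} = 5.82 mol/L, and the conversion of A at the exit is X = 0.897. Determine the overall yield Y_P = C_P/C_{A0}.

0.347

C_A = C_{A0}(1−X) = 0.5995 mol/L.
Along a PFR/batch, dC_P/dC_A = −r_P/(r_P+r_Q) = −k₁/(k₁+k₂·C_A).
Integrating from C_{A0} to C_A: C_P = (1.93/1.13)·ln[(1.93+1.13·5.82)/(1.93+1.13·0.599)] = 1.708·ln(8.507/2.607) = 2.020 mol/L.
Y_P = C_P/C_{A0} = 2.020/5.82 = 0.347.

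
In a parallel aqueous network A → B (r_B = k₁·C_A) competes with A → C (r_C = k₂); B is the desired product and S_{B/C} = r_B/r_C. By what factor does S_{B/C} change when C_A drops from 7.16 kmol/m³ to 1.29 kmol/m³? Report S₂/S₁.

0.180

S_{B/C} = (k₁/k₂)·C_A, so S₂/S₁ = (C_{A,2}/C_{A,1}).
= 1.29/7.16 = 0.180.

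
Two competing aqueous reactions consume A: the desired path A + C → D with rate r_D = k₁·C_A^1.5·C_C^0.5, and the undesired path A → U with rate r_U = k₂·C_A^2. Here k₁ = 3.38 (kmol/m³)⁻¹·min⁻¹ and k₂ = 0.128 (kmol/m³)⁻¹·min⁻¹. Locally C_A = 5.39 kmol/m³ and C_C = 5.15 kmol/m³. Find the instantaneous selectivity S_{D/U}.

25.8

S_{D/U} = r_D/r_U = (k₁·C_A^1.5·C_C^0.5)/(k₂·C_A^2) = (k₁/k₂)·C_A^-0.5·C_C^0.5.
= (3.38×5.390^1.5×5.150^0.5) / (0.128×5.390^2) = 95.99/3.719 = 25.8.
The undesired path is higher order in A, so low C_A (CSTR or dilute feed) favours D.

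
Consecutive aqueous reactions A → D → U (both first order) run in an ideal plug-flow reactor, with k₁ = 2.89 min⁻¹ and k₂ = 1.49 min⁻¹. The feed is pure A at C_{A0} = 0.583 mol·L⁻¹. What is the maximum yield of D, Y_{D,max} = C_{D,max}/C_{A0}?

0.494

Evaluating C_D at τ_opt = ln(k₂/k₁)/(k₂−k₁) gives C_{D,max}/C_{A0} = (k₁/k₂)^[k₂/(k₂−k₁)].
= (2.89/1.49)^(1.49/(1.49−2.89)) = (1.940)^(-1.064) = 0.4941.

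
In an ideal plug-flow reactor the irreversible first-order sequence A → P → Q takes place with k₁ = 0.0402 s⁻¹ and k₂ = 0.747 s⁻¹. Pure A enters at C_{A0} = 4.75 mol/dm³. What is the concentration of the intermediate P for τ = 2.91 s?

For first-order series with pure A initially, C_P(τ) = k₁C_{A0}/(k₂−k₁)·(e^(−k₁τ) − e^(−k₂τ)).
e^(−k₁τ) = e^(−0.0402×2.91) = e^(−0.1170) = 0.8896; e^(−k₂τ) = e^(−2.174) = 0.1137.
C_P = 0.0402×4.75/(0.747−0.0402) × (0.8896−0.1137) = 0.2702×0.7759 = 0.2096 mol/dm³.

0.210 mol/dm³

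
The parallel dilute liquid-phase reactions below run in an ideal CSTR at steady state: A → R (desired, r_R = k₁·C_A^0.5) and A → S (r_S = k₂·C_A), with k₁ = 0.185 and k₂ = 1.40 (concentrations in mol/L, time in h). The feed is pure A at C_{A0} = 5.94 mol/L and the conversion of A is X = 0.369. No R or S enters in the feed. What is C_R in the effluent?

Exit C_A = C_{A0}(1−X) = 5.94×0.631 = 3.748 mol/L.
Rates in a CSTR are evaluated at the outlet concentration: r_R = 0.185×3.748^0.5 = 0.3582, r_S = 1.40×3.748 = 5.247.
Fraction of consumed A going to R: r_R/(r_R+r_S) = 0.06389.
C_R = 0.06389·C_{A0}·X = 0.06389×5.94×0.369 = 0.140 mol/L.

0.140 mol/L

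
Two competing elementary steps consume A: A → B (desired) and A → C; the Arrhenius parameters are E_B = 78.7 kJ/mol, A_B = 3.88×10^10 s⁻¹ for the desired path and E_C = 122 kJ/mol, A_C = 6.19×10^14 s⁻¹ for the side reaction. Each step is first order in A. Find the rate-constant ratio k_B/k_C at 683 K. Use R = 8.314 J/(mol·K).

With equal orders, S_{B/C} = k_B/k_C = (A_B/A_C)·exp[(E_C−E_B)/(RT)].
(E_C−E_B)/(RT) = (122−78.7)×10³/(8.314×683) = 43300/5678 = 7.625.
k_B/k_C = (3.88×10^10/6.19×10^14)·exp(7.625) = 6.268×10^-5 × 2049 = 0.128.
Since E_B < E_C, lowering the temperature improves selectivity toward B.

0.128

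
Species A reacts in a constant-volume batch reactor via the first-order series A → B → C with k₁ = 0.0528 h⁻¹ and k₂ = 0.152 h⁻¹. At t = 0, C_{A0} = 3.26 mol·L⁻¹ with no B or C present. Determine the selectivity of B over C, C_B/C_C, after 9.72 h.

0.965

For first-order series with pure A initially, C_B(t) = k₁C_{A0}/(k₂−k₁)·(e^(−k₁t) − e^(−k₂t)).
e^(−k₁t) = e^(−0.0528×9.72) = e^(−0.5132) = 0.5986; e^(−k₂t) = e^(−1.477) = 0.2282.
C_B = 0.0528×3.26/(0.152−0.0528) × (0.5986−0.2282) = 1.735×0.3703 = 0.6426 mol·L⁻¹.
C_A = C_{A0}e^(−k₁t) = 1.951 mol·L⁻¹, so C_C = C_{A0}−C_A−C_B = 0.6661 mol·L⁻¹; C_B/C_C = 0.965.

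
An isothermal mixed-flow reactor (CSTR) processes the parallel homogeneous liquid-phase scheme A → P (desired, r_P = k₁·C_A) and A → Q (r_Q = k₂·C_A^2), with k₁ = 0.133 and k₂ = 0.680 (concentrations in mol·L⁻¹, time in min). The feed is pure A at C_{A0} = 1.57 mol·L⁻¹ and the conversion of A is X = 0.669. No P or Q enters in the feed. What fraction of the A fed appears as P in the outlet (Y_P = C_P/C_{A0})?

Exit C_A = C_{A0}(1−X) = 1.57×0.331 = 0.5197 mol·L⁻¹.
In a CSTR the entire volume is at exit conditions, so r_P = 0.133×0.5197 = 0.06912 and r_Q = 0.680×0.5197^2 = 0.1836.
Fraction of consumed A going to P: r_P/(r_P+r_Q) = 0.2735.
C_P = 0.2735·C_{A0}·X = 0.2735×1.57×0.669 = 0.287 mol·L⁻¹; Y_P = C_P/C_{A0} = 0.183.

0.183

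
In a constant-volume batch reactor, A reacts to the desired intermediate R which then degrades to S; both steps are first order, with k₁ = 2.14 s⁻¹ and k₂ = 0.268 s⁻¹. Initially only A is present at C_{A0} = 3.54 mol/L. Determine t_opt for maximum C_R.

Setting dC_R/dt = 0 gives t_opt = ln(k₂/k₁)/(k₂−k₁).
= ln(0.268/2.14)/(0.268−2.14) = ln(0.1252)/-1.872 = -2.078/-1.872 = 1.11 s.

1.11 s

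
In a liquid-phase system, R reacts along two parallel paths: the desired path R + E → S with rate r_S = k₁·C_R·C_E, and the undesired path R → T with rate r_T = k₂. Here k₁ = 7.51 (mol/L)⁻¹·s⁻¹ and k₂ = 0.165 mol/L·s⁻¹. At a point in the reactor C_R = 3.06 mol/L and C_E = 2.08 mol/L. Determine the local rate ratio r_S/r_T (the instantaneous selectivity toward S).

S_{S/T} = r_S/r_T = (k₁·C_R·C_E)/(k₂) = (k₁/k₂)·C_R·C_E.
= (7.51×3.060×2.080) / (0.165) = 47.80/0.1650 = 290.
Since the desired path is higher order in R, keeping C_R high (PFR or concentrated feed) favours S.

290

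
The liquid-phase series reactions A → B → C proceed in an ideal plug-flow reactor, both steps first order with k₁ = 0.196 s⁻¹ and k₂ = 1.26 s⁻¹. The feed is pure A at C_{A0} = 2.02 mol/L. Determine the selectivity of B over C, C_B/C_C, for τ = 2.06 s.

0.490

The intermediate concentration in a first-order A→B→C sequence is C_B = k₁C_{A0}(e^(−k₁τ) − e^(−k₂τ))/(k₂−k₁).
e^(−k₁τ) = e^(−0.196×2.06) = e^(−0.4038) = 0.6678; e^(−k₂τ) = e^(−2.596) = 0.07460.
C_B = 0.196×2.02/(1.26−0.196) × (0.6678−0.07460) = 0.3721×0.5932 = 0.2207 mol/L.
C_A = C_{A0}e^(−k₁τ) = 1.349 mol/L, so C_C = C_{A0}−C_A−C_B = 0.4503 mol/L; C_B/C_C = 0.490.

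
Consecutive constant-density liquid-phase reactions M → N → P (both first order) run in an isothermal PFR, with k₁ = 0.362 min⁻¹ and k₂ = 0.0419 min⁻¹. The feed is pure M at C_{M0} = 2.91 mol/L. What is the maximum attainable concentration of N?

2.19 mol/L

At the optimum, C_{N,max}/C_{M0} = (k₁/k₂)^[k₂/(k₂−k₁)].
= (0.362/0.0419)^(0.0419/(0.0419−0.362)) = (8.640)^(-0.1309) = 0.7541.
C_{N,max} = 0.7541×2.91 = 2.19 mol/L.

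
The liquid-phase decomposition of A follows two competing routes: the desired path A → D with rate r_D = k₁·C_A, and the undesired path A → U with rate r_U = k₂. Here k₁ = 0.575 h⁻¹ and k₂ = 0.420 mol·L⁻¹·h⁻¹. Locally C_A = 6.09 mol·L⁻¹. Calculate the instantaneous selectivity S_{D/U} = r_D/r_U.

8.34

S_{D/U} = r_D/r_U = (k₁·C_A)/(k₂) = (k₁/k₂)·C_A.
= (0.575×6.090) / (0.420) = 3.502/0.4200 = 8.34.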